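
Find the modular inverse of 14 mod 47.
Since 47 is prime, by Fermat 14^(-1) ≡ 14^{45} ≡ 37 (mod 47). Verify: 14 × 37 = 518 ≡ 1 (mod 47)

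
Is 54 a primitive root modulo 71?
54^{5} ≡ 1 (mod 71) and 5 < 70, so ord_71(54) = 5 ≠ 70 and 54 is not a primitive root.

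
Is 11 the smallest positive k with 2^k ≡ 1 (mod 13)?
Powers of 2 mod 13: 2^1≡2, 2^2≡4, 2^3≡8, 2^4≡3, 2^5≡6, 2^6≡12, 2^7≡11, 2^8≡9, 2^9≡5, 2^10≡10, 2^11≡7, 2^12≡1. 2^11≡7≢1, so ord ≠ 11. No, the actual order is 12.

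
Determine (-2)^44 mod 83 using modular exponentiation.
By repeated squaring (mod 83): (-2)^{1}≡81, (-2)^{2}≡4, (-2)^{4}≡16, (-2)^{8}≡7, (-2)^{16}≡49, (-2)^{32}≡77. Then (-2)^{44} = (-2)^{32+8+4} ≡ 77 × 7 × 16 ≡ 75 (mod 83)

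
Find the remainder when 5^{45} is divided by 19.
By Fermat: 5^{18} ≡ 1 mod 19. 45 = 2×18 + 9. So 5^{45} ≡ 5^{9} ≡ 1 mod 19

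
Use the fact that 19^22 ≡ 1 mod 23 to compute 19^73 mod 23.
By Fermat: 19^{22} ≡ 1 mod 23. 73 = 3×22 + 7. So 19^{73} ≡ 19^{7} ≡ 15 mod 23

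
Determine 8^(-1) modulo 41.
Since 41 is prime, by Fermat 8^(-1) ≡ 8^{39} ≡ 36 (mod 41). Verify: 8 × 36 = 288 ≡ 1 (mod 41)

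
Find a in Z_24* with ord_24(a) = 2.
17 has order 2 mod 24 since 17^{2} ≡ 1 mod 24 and no smaller power works.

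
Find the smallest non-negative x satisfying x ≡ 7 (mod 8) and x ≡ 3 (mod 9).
M = 8 × 9 = 72. M₁ = 9, y₁ ≡ 1 (mod 8). M₂ = 8, y₂ ≡ 8 (mod 9). x = 7×9×1 + 3×8×8 ≡ 39 (mod 72)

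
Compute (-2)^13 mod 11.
Using Fermat: (-2)^{10} ≡ 1 mod 11. 13 ≡ 3 mod 10. So (-2)^{13} ≡ (-2)^{3} ≡ 3 mod 11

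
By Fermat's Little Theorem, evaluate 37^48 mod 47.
By Fermat: 37^{46} ≡ 1 mod 47. So 37^{48} = 37^{46} · 37^{2} ≡ 37^{2} ≡ 6 mod 47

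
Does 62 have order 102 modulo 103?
ord_103(62) divides 102. For each prime q|102: 62^{51}≡102, 62^{34}≡46, 62^{6}≡93, none ≡ 1. So 62 has order 102 and is a primitive root mod 103.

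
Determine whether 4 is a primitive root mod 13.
4^{6} ≡ 1 mod 13 and 6 < 12, so ord_13(4) = 6 ≠ 12 and 4 is not a primitive root.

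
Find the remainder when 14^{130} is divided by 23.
By Fermat: 14^{22} ≡ 1 (mod 23). 130 = 5×22 + 20. So 14^{130} ≡ 14^{20} ≡ 2 (mod 23)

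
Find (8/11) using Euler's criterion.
(8/11) = 8^{5} mod 11 = -1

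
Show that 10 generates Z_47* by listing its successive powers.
10^1, 10^2, ..., 10^{46} mod 47: [10, 6, 13, 36, 31, 28, 45, 27, 35, 21, 22, 32, 38, 4, 40, 24, 5, 3, 30, 18, 39, 14, 46, 37, 41, 34, 11, 16, 19, 2, 20, 12, 26, 25, 15, 9, 43, 7, 23, 42, 44, 17, 29, 8, 33, 1]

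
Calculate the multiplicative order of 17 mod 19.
Powers of 17 mod 19: 17^1≡17, 17^2≡4, 17^3≡11, 17^4≡16, 17^5≡6, 17^6≡7, 17^7≡5, 17^8≡9, 17^9≡1. Order = 9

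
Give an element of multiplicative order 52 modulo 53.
2 has order 52 mod 53 since 2^{52} ≡ 1 mod 53 and no smaller power works.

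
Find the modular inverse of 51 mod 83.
Since 83 is prime, by Fermat 51^(-1) ≡ 51^{81} ≡ 70 mod 83. Verify: 51 × 70 = 3570 ≡ 1 mod 83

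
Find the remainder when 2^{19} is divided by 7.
By Fermat: 2^{6} ≡ 1 (mod 7). 19 = 3×6 + 1. So 2^{19} ≡ 2^{1} ≡ 2 (mod 7)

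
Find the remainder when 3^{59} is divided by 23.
By Fermat: 3^{22} ≡ 1 mod 23. 59 = 2×22 + 15. So 3^{59} ≡ 3^{15} ≡ 12 mod 23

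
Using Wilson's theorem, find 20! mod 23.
(22)! = (20)! × (21) × (22) ≡ -1 mod 23. So (20)! ≡ -1 × [(22)(21)]^(-1) ≡ 11 mod 23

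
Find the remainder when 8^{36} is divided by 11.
By Fermat: 8^{10} ≡ 1 mod 11. 36 = 3×10 + 6. So 8^{36} ≡ 8^{6} ≡ 3 mod 11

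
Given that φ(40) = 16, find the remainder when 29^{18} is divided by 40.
By Euler: 29^{16} ≡ 1 (mod 40) since gcd(29, 40) = 1. 18 = 1×16 + 2. So 29^{18} ≡ 29^{2} ≡ 1 (mod 40)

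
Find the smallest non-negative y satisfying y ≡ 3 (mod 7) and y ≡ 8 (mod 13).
M = 7 × 13 = 91. M₁ = 13, y₁ ≡ 6 (mod 7). M₂ = 7, y₂ ≡ 2 (mod 13). y = 3×13×6 + 8×7×2 ≡ 73 (mod 91)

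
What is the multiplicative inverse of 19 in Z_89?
Since 89 is prime, by Fermat 19^(-1) ≡ 19^{87} ≡ 75 (mod 89). Verify: 19 × 75 = 1425 ≡ 1 (mod 89)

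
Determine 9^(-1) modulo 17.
Since 17 is prime, by Fermat 9^(-1) ≡ 9^{15} ≡ 2 (mod 17). Verify: 9 × 2 = 18 ≡ 1 (mod 17)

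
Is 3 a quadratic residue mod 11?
By Euler's criterion: 3^{5} ≡ 1 mod 11. Since this equals 1, 3 is a QR.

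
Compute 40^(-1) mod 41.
Since 41 is prime, by Fermat 40^(-1) ≡ 40^{39} ≡ 40 mod 41. Verify: 40 × 40 = 1600 ≡ 1 mod 41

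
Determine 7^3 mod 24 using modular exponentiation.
7^{3} = 343 ≡ 7 (mod 24)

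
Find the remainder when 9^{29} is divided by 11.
By Fermat: 9^{10} ≡ 1 (mod 11). 29 = 2×10 + 9. So 9^{29} ≡ 9^{9} ≡ 5 (mod 11)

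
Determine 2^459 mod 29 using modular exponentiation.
Using Fermat: 2^{28} ≡ 1 mod 29. 459 ≡ 11 mod 28. So 2^{459} ≡ 2^{11} ≡ 18 mod 29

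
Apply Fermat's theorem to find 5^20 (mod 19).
By Fermat: 5^{18} ≡ 1 (mod 19). So 5^{20} = 5^{18} · 5^{2} ≡ 5^{2} ≡ 6 (mod 19)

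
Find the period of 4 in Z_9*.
Powers of 4 mod 9: 4^1≡4, 4^2≡7, 4^3≡1. ord_9(4) = 3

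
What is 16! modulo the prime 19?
(18)! = (16)! × (17) × (18) ≡ -1 (mod 19). So (16)! ≡ -1 × [(18)(17)]^(-1) ≡ 9 (mod 19)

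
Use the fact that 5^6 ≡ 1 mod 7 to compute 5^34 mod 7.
By Fermat: 5^{6} ≡ 1 mod 7. 34 = 5×6 + 4. So 5^{34} ≡ 5^{4} ≡ 2 mod 7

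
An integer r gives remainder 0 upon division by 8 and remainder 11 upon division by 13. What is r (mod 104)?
M = 8 × 13 = 104. M₁ = 13, y₁ ≡ 5 (mod 8). M₂ = 8, y₂ ≡ 5 (mod 13). r = 0×13×5 + 11×8×5 ≡ 24 (mod 104)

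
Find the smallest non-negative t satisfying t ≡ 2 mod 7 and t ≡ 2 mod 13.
M = 7 × 13 = 91. M₁ = 13, y₁ ≡ 6 mod 7. M₂ = 7, y₂ ≡ 2 mod 13. t = 2×13×6 + 2×7×2 ≡ 2 mod 91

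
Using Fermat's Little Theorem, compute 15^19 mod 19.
By Fermat: 15^{18} ≡ 1 mod 19. So 15^{19} = 15^{18} · 15^{1} ≡ 15^{1} ≡ 15 mod 19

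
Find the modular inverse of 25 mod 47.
Since 47 is prime, by Fermat 25^(-1) ≡ 25^{45} ≡ 32 mod 47. Verify: 25 × 32 = 800 ≡ 1 mod 47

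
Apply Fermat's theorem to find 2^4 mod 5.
By Fermat's Little Theorem, 2^{4} ≡ 1 mod 5 since 5 is prime and gcd(2, 5) = 1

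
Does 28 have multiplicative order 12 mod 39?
Powers of 28 mod 39: 28^1≡28, 28^2≡4, 28^3≡34, 28^4≡16, 28^5≡19, 28^6≡25, 28^7≡37, 28^8≡22, 28^9≡31, 28^10≡10, 28^11≡7, 28^12≡1. First k with 28^k≡1 is k=12. Yes, ord_39(28) = 12.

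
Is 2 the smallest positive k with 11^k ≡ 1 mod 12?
Powers of 11 mod 12: 11^1≡11, 11^2≡1. First k with 11^k≡1 is k=2. Yes, ord_12(11) = 2.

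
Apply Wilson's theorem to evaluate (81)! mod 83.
(82)! = (81)! × (82) ≡ -1 (mod 83). So (81)! ≡ -1 × (82)^(-1) ≡ (-1)×(-1) = 1 (mod 83)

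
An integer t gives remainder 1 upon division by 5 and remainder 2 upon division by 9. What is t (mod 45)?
M = 5 × 9 = 45. M₁ = 9, y₁ ≡ 4 (mod 5). M₂ = 5, y₂ ≡ 2 (mod 9). t = 1×9×4 + 2×5×2 ≡ 11 (mod 45)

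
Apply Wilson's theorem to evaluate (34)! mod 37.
(36)! = (34)! × (35) × (36) ≡ -1 mod 37. So (34)! ≡ -1 × [(36)(35)]^(-1) ≡ 18 mod 37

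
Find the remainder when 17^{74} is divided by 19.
By Fermat: 17^{18} ≡ 1 mod 19. 74 = 4×18 + 2. So 17^{74} ≡ 17^{2} ≡ 4 mod 19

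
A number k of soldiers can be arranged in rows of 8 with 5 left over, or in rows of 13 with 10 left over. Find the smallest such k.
M = 8 × 13 = 104. M₁ = 13, y₁ ≡ 5 mod 8. M₂ = 8, y₂ ≡ 5 mod 13. k = 5×13×5 + 10×8×5 ≡ 101 mod 104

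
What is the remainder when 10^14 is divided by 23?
By repeated squaring mod 23: 10^{1}≡10, 10^{2}≡8, 10^{4}≡18, 10^{8}≡2. Then 10^{14} = 10^{8+4+2} ≡ 2 × 18 × 8 ≡ 12 mod 23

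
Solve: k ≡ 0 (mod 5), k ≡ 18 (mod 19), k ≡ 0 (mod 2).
M = 5 × 19 × 2 = 190. M₁ = 38, y₁ ≡ 2 (mod 5). M₂ = 10, y₂ ≡ 2 (mod 19). M₃ = 95, y₃ ≡ 1 (mod 2). k = 0×38×2 + 18×10×2 + 0×95×1 ≡ 170 (mod 190)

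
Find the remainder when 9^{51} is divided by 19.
By Fermat: 9^{18} ≡ 1 (mod 19). 51 = 2×18 + 15. So 9^{51} ≡ 9^{15} ≡ 11 (mod 19)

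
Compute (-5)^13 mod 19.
By repeated squaring mod 19: (-5)^{1}≡14, (-5)^{2}≡6, (-5)^{4}≡17, (-5)^{8}≡4. Then (-5)^{13} = (-5)^{8+4+1} ≡ 4 × 17 × 14 ≡ 2 mod 19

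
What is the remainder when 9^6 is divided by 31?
By repeated squaring (mod 31): 9^{1}≡9, 9^{2}≡19, 9^{4}≡20. Then 9^{6} = 9^{4+2} ≡ 20 × 19 ≡ 8 (mod 31)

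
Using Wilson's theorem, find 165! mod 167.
(166)! = (165)! × (166) ≡ -1 (mod 167). So (165)! ≡ -1 × (166)^(-1) ≡ (-1)×(-1) = 1 (mod 167)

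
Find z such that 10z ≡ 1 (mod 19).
Since 19 is prime, by Fermat 10^(-1) ≡ 10^{17} ≡ 2 (mod 19). Verify: 10 × 2 = 20 ≡ 1 (mod 19)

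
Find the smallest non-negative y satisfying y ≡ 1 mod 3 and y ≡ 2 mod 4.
M = 3 × 4 = 12. M₁ = 4, y₁ ≡ 1 mod 3. M₂ = 3, y₂ ≡ 3 mod 4. y = 1×4×1 + 2×3×3 ≡ 10 mod 12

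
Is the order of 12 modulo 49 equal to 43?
Powers of 12 mod 49: 12^1≡12, 12^2≡46, 12^3≡13, 12^4≡9, 12^5≡10, 12^6≡22, 12^7≡19, 12^8≡32, 12^9≡41, 12^10≡2, 12^11≡24, 12^12≡43, 12^13≡26, 12^14≡18, 12^15≡20, 12^16≡44, 12^17≡38, 12^18≡15, 12^19≡33, 12^20≡4, 12^21≡48, 12^22≡37, 12^23≡3, 12^24≡36, 12^25≡40, 12^26≡39, 12^27≡27, 12^28≡30, 12^29≡17, 12^30≡8, 12^31≡47, 12^32≡25, 12^33≡6, 12^34≡23, 12^35≡31, 12^36≡29, 12^37≡5, 12^38≡11, 12^39≡34, 12^40≡16, 12^41≡45, 12^42≡1. Already 12^42≡1, so the order is 42 < 43. No, the actual order is 42.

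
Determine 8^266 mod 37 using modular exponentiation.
Using Fermat: 8^{36} ≡ 1 mod 37. 266 ≡ 14 mod 36. So 8^{266} ≡ 8^{14} ≡ 27 mod 37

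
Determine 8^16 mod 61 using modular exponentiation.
By repeated squaring (mod 61): 8^{1}≡8, 8^{2}≡3, 8^{4}≡9, 8^{8}≡20, 8^{16}≡34. So 8^{16} ≡ 34 (mod 61)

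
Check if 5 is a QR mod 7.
By Euler's criterion: 5^{3} ≡ 6 mod 7. Since this equals -1 (≡ 6), 5 is not a QR.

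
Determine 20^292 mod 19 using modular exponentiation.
Using Fermat: 20^{18} ≡ 1 (mod 19). 292 ≡ 4 (mod 18). So 20^{292} ≡ 20^{4} ≡ 1 (mod 19)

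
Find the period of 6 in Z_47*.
Powers of 6 mod 47: 6^1≡6, 6^2≡36, 6^3≡28, 6^4≡27, 6^5≡21, 6^6≡32, 6^7≡4, 6^8≡24, 6^9≡3, 6^10≡18, 6^11≡14, 6^12≡37, 6^13≡34, 6^14≡16, 6^15≡2, 6^16≡12, 6^17≡25, 6^18≡9, 6^19≡7, 6^20≡42, 6^21≡17, 6^22≡8, 6^23≡1. Order = 23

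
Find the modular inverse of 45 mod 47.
Since 47 is prime, by Fermat 45^(-1) ≡ 45^{45} ≡ 23 mod 47. Verify: 45 × 23 = 1035 ≡ 1 mod 47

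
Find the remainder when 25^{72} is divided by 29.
By Fermat: 25^{28} ≡ 1 (mod 29). 72 = 2×28 + 16. So 25^{72} ≡ 25^{16} ≡ 16 (mod 29)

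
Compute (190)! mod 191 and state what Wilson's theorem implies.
(190)! mod 191 = 190. Since this equals -1 (mod 191), Wilson confirms 191 is prime.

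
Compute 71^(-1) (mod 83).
Since 83 is prime, by Fermat 71^(-1) ≡ 71^{81} ≡ 76 (mod 83). Verify: 71 × 76 = 5396 ≡ 1 (mod 83)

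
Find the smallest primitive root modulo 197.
g = 2. For each prime q|196: 2^{98}≡196, 2^{28}≡104, none ≡ 1, so ord_197(2) = 196 and 2 is a primitive root.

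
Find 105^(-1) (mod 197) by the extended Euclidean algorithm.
Extended GCD: 105(-15) + 197(8) = 1. So 105^(-1) ≡ -15 ≡ 182 (mod 197). Verify: 105 × 182 = 19110 ≡ 1 (mod 197)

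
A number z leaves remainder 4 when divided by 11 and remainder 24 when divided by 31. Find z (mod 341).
M = 11 × 31 = 341. M₁ = 31, y₁ ≡ 5 (mod 11). M₂ = 11, y₂ ≡ 17 (mod 31). z = 4×31×5 + 24×11×17 ≡ 334 (mod 341)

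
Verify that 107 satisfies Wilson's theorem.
(106)! mod 107 = 106. Since this equals -1 mod 107, Wilson confirms 107 is prime.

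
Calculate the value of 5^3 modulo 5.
5^{3} = 125 ≡ 0 (mod 5)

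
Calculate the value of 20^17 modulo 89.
By repeated squaring mod 89: 20^{1}≡20, 20^{2}≡44, 20^{4}≡67, 20^{8}≡39, 20^{16}≡8. Then 20^{17} = 20^{16+1} ≡ 8 × 20 ≡ 71 mod 89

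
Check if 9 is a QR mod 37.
By Euler's criterion: 9^{18} ≡ 1 (mod 37). Since this equals 1, 9 is a QR.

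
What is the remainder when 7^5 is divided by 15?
By repeated squaring (mod 15): 7^{1}≡7, 7^{2}≡4, 7^{4}≡1. Then 7^{5} = 7^{4+1} ≡ 1 × 7 ≡ 7 (mod 15)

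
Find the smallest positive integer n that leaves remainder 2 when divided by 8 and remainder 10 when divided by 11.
M = 8 × 11 = 88. M₁ = 11, y₁ ≡ 3 mod 8. M₂ = 8, y₂ ≡ 7 mod 11. n = 2×11×3 + 10×8×7 ≡ 10 mod 88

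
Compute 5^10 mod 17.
By repeated squaring mod 17: 5^{1}≡5, 5^{2}≡8, 5^{4}≡13, 5^{8}≡16. Then 5^{10} = 5^{8+2} ≡ 16 × 8 ≡ 9 mod 17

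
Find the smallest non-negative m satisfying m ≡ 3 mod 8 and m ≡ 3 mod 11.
M = 8 × 11 = 88. M₁ = 11, y₁ ≡ 3 mod 8. M₂ = 8, y₂ ≡ 7 mod 11. m = 3×11×3 + 3×8×7 ≡ 3 mod 88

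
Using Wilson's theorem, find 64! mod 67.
(66)! = (64)! × (65) × (66) ≡ -1 (mod 67). So (64)! ≡ -1 × [(66)(65)]^(-1) ≡ 33 (mod 67)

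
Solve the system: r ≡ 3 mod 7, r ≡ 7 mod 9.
M = 7 × 9 = 63. M₁ = 9, y₁ ≡ 4 mod 7. M₂ = 7, y₂ ≡ 4 mod 9. r = 3×9×4 + 7×7×4 ≡ 52 mod 63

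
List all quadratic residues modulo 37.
Squares in Z_37*: {1, 3, 4, 7, 9, 10, 11, 12, 16, 21, 25, 26, 27, 28, 30, 33, 34, 36}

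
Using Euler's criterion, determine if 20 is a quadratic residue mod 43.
By Euler's criterion: 20^{21} ≡ 42 mod 43. Since this equals -1 (≡ 42), 20 is not a QR.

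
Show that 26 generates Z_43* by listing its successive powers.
26^1, 26^2, ..., 26^{42} mod 43: [26, 31, 32, 15, 3, 35, 7, 10, 2, 9, 19, 21, 30, 6, 27, 14, 20, 4, 18, 38, 42, 17, 12, 11, 28, 40, 8, 36, 33, 41, 34, 24, 22, 13, 37, 16, 29, 23, 39, 25, 5, 1]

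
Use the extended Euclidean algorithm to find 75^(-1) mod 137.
Extended GCD: 75(-42) + 137(23) = 1. So 75^(-1) ≡ -42 ≡ 95 mod 137. Verify: 75 × 95 = 7125 ≡ 1 mod 137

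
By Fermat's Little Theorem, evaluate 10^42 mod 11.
By Fermat: 10^{10} ≡ 1 mod 11. 42 = 4×10 + 2. So 10^{42} ≡ 10^{2} ≡ 1 mod 11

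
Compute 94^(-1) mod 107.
Since 107 is prime, by Fermat 94^(-1) ≡ 94^{105} ≡ 74 mod 107. Verify: 94 × 74 = 6956 ≡ 1 mod 107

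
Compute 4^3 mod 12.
4^{3} = 64 ≡ 4 mod 12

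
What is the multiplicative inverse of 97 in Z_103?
Since 103 is prime, by Fermat 97^(-1) ≡ 97^{101} ≡ 17 mod 103. Verify: 97 × 17 = 1649 ≡ 1 mod 103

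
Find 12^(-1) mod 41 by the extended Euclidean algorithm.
Extended GCD: 12(-17) + 41(5) = 1. So 12^(-1) ≡ -17 ≡ 24 mod 41. Verify: 12 × 24 = 288 ≡ 1 mod 41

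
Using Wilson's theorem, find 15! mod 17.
(16)! = (15)! × (16) ≡ -1 (mod 17). So (15)! ≡ -1 × (16)^(-1) ≡ (-1)×(-1) = 1 (mod 17)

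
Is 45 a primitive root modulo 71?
45^{7} ≡ 1 mod 71 and 7 < 70, so ord_71(45) = 7 ≠ 70 and 45 is not a primitive root.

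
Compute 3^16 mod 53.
By repeated squaring mod 53: 3^{1}≡3, 3^{2}≡9, 3^{4}≡28, 3^{8}≡42, 3^{16}≡15. So 3^{16} ≡ 15 mod 53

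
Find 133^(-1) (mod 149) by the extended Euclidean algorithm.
Extended GCD: 133(-28) + 149(25) = 1. So 133^(-1) ≡ -28 ≡ 121 (mod 149). Verify: 133 × 121 = 16093 ≡ 1 (mod 149)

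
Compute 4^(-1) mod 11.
Since 11 is prime, by Fermat 4^(-1) ≡ 4^{9} ≡ 3 mod 11. Verify: 4 × 3 = 12 ≡ 1 mod 11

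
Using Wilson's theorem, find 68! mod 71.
(70)! = (68)! × (69) × (70) ≡ -1 mod 71. So (68)! ≡ -1 × [(70)(69)]^(-1) ≡ 35 mod 71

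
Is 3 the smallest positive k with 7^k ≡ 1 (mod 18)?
Powers of 7 mod 18: 7^1≡7, 7^2≡13, 7^3≡1. First k with 7^k≡1 is k=3. Yes, ord_18(7) = 3.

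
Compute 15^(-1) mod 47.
Since 47 is prime, by Fermat 15^(-1) ≡ 15^{45} ≡ 22 mod 47. Verify: 15 × 22 = 330 ≡ 1 mod 47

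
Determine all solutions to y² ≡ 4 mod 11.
The square roots of 4 mod 11 are 9 and 2. Verify: 9² = 81 ≡ 4 mod 11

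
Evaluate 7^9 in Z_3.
Using Fermat: 7^{2} ≡ 1 mod 3. 9 ≡ 1 mod 2. So 7^{9} ≡ 7^{1} ≡ 1 mod 3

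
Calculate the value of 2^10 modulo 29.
By repeated squaring mod 29: 2^{1}≡2, 2^{2}≡4, 2^{4}≡16, 2^{8}≡24. Then 2^{10} = 2^{8+2} ≡ 24 × 4 ≡ 9 mod 29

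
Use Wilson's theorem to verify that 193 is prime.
(192)! mod 193 = 192. Since this equals -1 mod 193, Wilson confirms 193 is prime.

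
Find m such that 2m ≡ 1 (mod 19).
Since 19 is prime, by Fermat 2^(-1) ≡ 2^{17} ≡ 10 (mod 19). Verify: 2 × 10 = 20 ≡ 1 (mod 19)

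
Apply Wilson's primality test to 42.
(41)! mod 42 = 0. Since 0 ≢ -1 (mod 42), 42 is not prime.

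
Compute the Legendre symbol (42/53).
(42/53) = 42^{26} mod 53 = 1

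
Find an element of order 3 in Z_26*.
3 has order 3 mod 26 since 3^{3} ≡ 1 mod 26 and no smaller power works.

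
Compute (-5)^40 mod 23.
Using Fermat: (-5)^{22} ≡ 1 mod 23. 40 ≡ 18 mod 22. So (-5)^{40} ≡ (-5)^{18} ≡ 6 mod 23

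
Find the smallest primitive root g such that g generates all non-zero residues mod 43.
g = 3. Powers: [3, 9, 27, 38, 28, 41, 37, ...] generates all 42 non-zero residues.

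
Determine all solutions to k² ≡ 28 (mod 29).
The square roots of 28 mod 29 are 12 and 17. Verify: 12² = 144 ≡ 28 (mod 29)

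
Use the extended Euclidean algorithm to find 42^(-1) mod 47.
Extended GCD: 42(-19) + 47(17) = 1. So 42^(-1) ≡ -19 ≡ 28 mod 47. Verify: 42 × 28 = 1176 ≡ 1 mod 47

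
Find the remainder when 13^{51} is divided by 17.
By Fermat: 13^{16} ≡ 1 (mod 17). 51 = 3×16 + 3. So 13^{51} ≡ 13^{3} ≡ 4 (mod 17)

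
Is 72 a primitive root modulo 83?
ord_83(72) divides 82. For each prime q|82: 72^{41}≡82, 72^{2}≡38, none ≡ 1. So 72 has order 82 and is a primitive root mod 83.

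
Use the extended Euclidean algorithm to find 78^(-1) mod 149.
Extended GCD: 78(-21) + 149(11) = 1. So 78^(-1) ≡ -21 ≡ 128 (mod 149). Verify: 78 × 128 = 9984 ≡ 1 (mod 149)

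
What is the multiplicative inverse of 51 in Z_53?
Since 53 is prime, by Fermat 51^(-1) ≡ 51^{51} ≡ 26 (mod 53). Verify: 51 × 26 = 1326 ≡ 1 (mod 53)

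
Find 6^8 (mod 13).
By repeated squaring (mod 13): 6^{1}≡6, 6^{2}≡10, 6^{4}≡9, 6^{8}≡3. So 6^{8} ≡ 3 (mod 13)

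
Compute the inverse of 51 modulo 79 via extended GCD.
Extended GCD: 51(31) + 79(-20) = 1. So 51^(-1) ≡ 31 mod 79. Verify: 51 × 31 = 1581 ≡ 1 mod 79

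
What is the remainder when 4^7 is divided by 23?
By repeated squaring mod 23: 4^{1}≡4, 4^{2}≡16, 4^{4}≡3. Then 4^{7} = 4^{4+2+1} ≡ 3 × 16 × 4 ≡ 8 mod 23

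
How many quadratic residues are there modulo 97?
Exactly half the non-zero residues mod a prime are QRs: (97-1)/2 = 48.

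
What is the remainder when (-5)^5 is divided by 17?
By repeated squaring mod 17: (-5)^{1}≡12, (-5)^{2}≡8, (-5)^{4}≡13. Then (-5)^{5} = (-5)^{4+1} ≡ 13 × 12 ≡ 3 mod 17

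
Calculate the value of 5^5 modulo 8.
By repeated squaring (mod 8): 5^{1}≡5, 5^{2}≡1, 5^{4}≡1. Then 5^{5} = 5^{4+1} ≡ 1 × 5 ≡ 5 (mod 8)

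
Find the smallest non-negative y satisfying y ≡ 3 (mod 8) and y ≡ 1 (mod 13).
M = 8 × 13 = 104. M₁ = 13, y₁ ≡ 5 (mod 8). M₂ = 8, y₂ ≡ 5 (mod 13). y = 3×13×5 + 1×8×5 ≡ 27 (mod 104)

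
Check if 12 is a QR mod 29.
By Euler's criterion: 12^{14} ≡ 28 mod 29. Since this equals -1 (≡ 28), 12 is not a QR.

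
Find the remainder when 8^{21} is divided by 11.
By Fermat: 8^{10} ≡ 1 (mod 11). 21 = 2×10 + 1. So 8^{21} ≡ 8^{1} ≡ 8 (mod 11)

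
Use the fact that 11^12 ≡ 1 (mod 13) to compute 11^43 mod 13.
By Fermat: 11^{12} ≡ 1 (mod 13). 43 = 3×12 + 7. So 11^{43} ≡ 11^{7} ≡ 2 (mod 13)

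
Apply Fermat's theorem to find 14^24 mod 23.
By Fermat: 14^{22} ≡ 1 mod 23. So 14^{24} = 14^{22} · 14^{2} ≡ 14^{2} ≡ 12 mod 23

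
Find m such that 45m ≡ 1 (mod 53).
Since 53 is prime, by Fermat 45^(-1) ≡ 45^{51} ≡ 33 (mod 53). Verify: 45 × 33 = 1485 ≡ 1 (mod 53)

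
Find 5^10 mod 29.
By repeated squaring mod 29: 5^{1}≡5, 5^{2}≡25, 5^{4}≡16, 5^{8}≡24. Then 5^{10} = 5^{8+2} ≡ 24 × 25 ≡ 20 mod 29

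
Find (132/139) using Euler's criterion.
(132/139) = 132^{69} mod 139 = -1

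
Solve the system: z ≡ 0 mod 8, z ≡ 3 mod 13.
M = 8 × 13 = 104. M₁ = 13, y₁ ≡ 5 mod 8. M₂ = 8, y₂ ≡ 5 mod 13. z = 0×13×5 + 3×8×5 ≡ 16 mod 104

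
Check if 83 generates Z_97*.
ord_97(83) divides 96. For each prime q|96: 83^{48}≡96, 83^{32}≡61, none ≡ 1. So 83 has order 96 and is a primitive root mod 97.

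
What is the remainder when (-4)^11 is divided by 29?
By repeated squaring (mod 29): (-4)^{1}≡25, (-4)^{2}≡16, (-4)^{4}≡24, (-4)^{8}≡25. Then (-4)^{11} = (-4)^{8+2+1} ≡ 25 × 16 × 25 ≡ 24 (mod 29)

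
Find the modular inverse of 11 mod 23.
Since 23 is prime, by Fermat 11^(-1) ≡ 11^{21} ≡ 21 (mod 23). Verify: 11 × 21 = 231 ≡ 1 (mod 23)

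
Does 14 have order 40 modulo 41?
14^{8} ≡ 1 mod 41 and 8 < 40, so ord_41(14) = 8 ≠ 40 and 14 is not a primitive root.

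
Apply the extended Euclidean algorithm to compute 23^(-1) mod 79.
Extended GCD: 23(-24) + 79(7) = 1. So 23^(-1) ≡ -24 ≡ 55 mod 79. Verify: 23 × 55 = 1265 ≡ 1 mod 79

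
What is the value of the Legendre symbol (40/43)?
(40/43) = 40^{21} mod 43 = 1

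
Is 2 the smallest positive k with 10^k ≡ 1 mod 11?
Powers of 10 mod 11: 10^1≡10, 10^2≡1. First k with 10^k≡1 is k=2. Yes, ord_11(10) = 2.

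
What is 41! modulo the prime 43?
(42)! = (41)! × (42) ≡ -1 (mod 43). So (41)! ≡ -1 × (42)^(-1) ≡ (-1)×(-1) = 1 (mod 43)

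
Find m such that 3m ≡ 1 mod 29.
Since 29 is prime, by Fermat 3^(-1) ≡ 3^{27} ≡ 10 mod 29. Verify: 3 × 10 = 30 ≡ 1 mod 29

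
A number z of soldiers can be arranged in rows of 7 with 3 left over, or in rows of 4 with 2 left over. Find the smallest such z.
M = 7 × 4 = 28. M₁ = 4, y₁ ≡ 2 (mod 7). M₂ = 7, y₂ ≡ 3 (mod 4). z = 3×4×2 + 2×7×3 ≡ 10 (mod 28)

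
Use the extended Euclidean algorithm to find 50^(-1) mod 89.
Extended GCD: 50(-16) + 89(9) = 1. So 50^(-1) ≡ -16 ≡ 73 mod 89. Verify: 50 × 73 = 3650 ≡ 1 mod 89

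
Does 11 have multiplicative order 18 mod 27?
Powers of 11 mod 27: 11^1≡11, 11^2≡13, 11^3≡8, 11^4≡7, 11^5≡23, 11^6≡10, 11^7≡2, 11^8≡22, 11^9≡26, 11^10≡16, 11^11≡14, 11^12≡19, 11^13≡20, 11^14≡4, 11^15≡17, 11^16≡25, 11^17≡5, 11^18≡1. First k with 11^k≡1 is k=18. Yes, ord_27(11) = 18.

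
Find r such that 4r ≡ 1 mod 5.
Since 5 is prime, by Fermat 4^(-1) ≡ 4^{3} ≡ 4 mod 5. Verify: 4 × 4 = 16 ≡ 1 mod 5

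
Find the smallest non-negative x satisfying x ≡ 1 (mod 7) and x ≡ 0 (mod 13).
M = 7 × 13 = 91. M₁ = 13, y₁ ≡ 6 (mod 7). M₂ = 7, y₂ ≡ 2 (mod 13). x = 1×13×6 + 0×7×2 ≡ 78 (mod 91)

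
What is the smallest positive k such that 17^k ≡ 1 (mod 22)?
Powers of 17 mod 22: 17^1≡17, 17^2≡3, 17^3≡7, 17^4≡9, 17^5≡21, 17^6≡5, 17^7≡19, 17^8≡15, 17^9≡13, 17^10≡1. Order = 10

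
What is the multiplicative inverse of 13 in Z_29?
Since 29 is prime, by Fermat 13^(-1) ≡ 13^{27} ≡ 9 (mod 29). Verify: 13 × 9 = 117 ≡ 1 (mod 29)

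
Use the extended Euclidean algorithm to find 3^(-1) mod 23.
Extended GCD: 3(8) + 23(-1) = 1. So 3^(-1) ≡ 8 (mod 23). Verify: 3 × 8 = 24 ≡ 1 (mod 23)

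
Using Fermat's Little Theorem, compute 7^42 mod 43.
By Fermat's Little Theorem, 7^{42} ≡ 1 (mod 43) since 43 is prime and gcd(7, 43) = 1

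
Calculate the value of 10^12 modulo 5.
By repeated squaring (mod 5): 10^{1}≡0, 10^{2}≡0, 10^{4}≡0, 10^{8}≡0. Then 10^{12} = 10^{8+4} ≡ 0 × 0 ≡ 0 (mod 5)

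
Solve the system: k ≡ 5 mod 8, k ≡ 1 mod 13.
M = 8 × 13 = 104. M₁ = 13, y₁ ≡ 5 mod 8. M₂ = 8, y₂ ≡ 5 mod 13. k = 5×13×5 + 1×8×5 ≡ 53 mod 104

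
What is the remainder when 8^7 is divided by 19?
By repeated squaring (mod 19): 8^{1}≡8, 8^{2}≡7, 8^{4}≡11. Then 8^{7} = 8^{4+2+1} ≡ 11 × 7 × 8 ≡ 8 (mod 19)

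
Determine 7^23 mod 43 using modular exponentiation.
By repeated squaring (mod 43): 7^{1}≡7, 7^{2}≡6, 7^{4}≡36, 7^{8}≡6, 7^{16}≡36. Then 7^{23} = 7^{16+4+2+1} ≡ 36 × 36 × 6 × 7 ≡ 37 (mod 43)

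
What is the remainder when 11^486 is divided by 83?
Using Fermat: 11^{82} ≡ 1 mod 83. 486 ≡ 76 mod 82. So 11^{486} ≡ 11^{76} ≡ 37 mod 83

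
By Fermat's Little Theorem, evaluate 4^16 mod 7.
By Fermat: 4^{6} ≡ 1 (mod 7). 16 = 2×6 + 4. So 4^{16} ≡ 4^{4} ≡ 4 (mod 7)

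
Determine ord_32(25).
Powers of 25 mod 32: 25^1≡25, 25^2≡17, 25^3≡9, 25^4≡1. So the order of 25 is 4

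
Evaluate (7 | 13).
(7/13) = 7^{6} mod 13 = -1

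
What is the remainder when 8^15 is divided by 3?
Using Fermat: 8^{2} ≡ 1 (mod 3). 15 ≡ 1 (mod 2). So 8^{15} ≡ 8^{1} ≡ 2 (mod 3)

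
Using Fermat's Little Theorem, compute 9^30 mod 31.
By Fermat's Little Theorem, 9^{30} ≡ 1 mod 31 since 31 is prime and gcd(9, 31) = 1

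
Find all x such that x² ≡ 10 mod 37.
The square roots of 10 mod 37 are 26 and 11. Verify: 26² = 676 ≡ 10 mod 37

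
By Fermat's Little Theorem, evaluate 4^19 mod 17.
By Fermat: 4^{16} ≡ 1 (mod 17). So 4^{19} = 4^{16} · 4^{3} ≡ 4^{3} ≡ 13 (mod 17)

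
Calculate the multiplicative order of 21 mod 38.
Powers of 21 mod 38: 21^1≡21, 21^2≡23, 21^3≡27, 21^4≡35, 21^5≡13, 21^6≡7, 21^7≡33, 21^8≡9, 21^9≡37, 21^10≡17, 21^11≡15, 21^12≡11, 21^13≡3, 21^14≡25, 21^15≡31, 21^16≡5, 21^17≡29, 21^18≡1. ord_38(21) = 18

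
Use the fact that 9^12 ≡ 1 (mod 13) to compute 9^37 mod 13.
By Fermat: 9^{12} ≡ 1 (mod 13). 37 = 3×12 + 1. So 9^{37} ≡ 9^{1} ≡ 9 (mod 13)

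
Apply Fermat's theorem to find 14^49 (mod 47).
By Fermat: 14^{46} ≡ 1 (mod 47). So 14^{49} = 14^{46} · 14^{3} ≡ 14^{3} ≡ 18 (mod 47)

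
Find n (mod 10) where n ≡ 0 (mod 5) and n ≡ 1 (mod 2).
M = 5 × 2 = 10. M₁ = 2, y₁ ≡ 3 (mod 5). M₂ = 5, y₂ ≡ 1 (mod 2). n = 0×2×3 + 1×5×1 ≡ 5 (mod 10)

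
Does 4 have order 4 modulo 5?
4^{2} ≡ 1 (mod 5) and 2 < 4, so ord_5(4) = 2 ≠ 4 and 4 is not a primitive root.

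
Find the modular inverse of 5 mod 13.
Since 13 is prime, by Fermat 5^(-1) ≡ 5^{11} ≡ 8 (mod 13). Verify: 5 × 8 = 40 ≡ 1 (mod 13)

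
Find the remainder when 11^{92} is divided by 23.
By Fermat: 11^{22} ≡ 1 (mod 23). 92 = 4×22 + 4. So 11^{92} ≡ 11^{4} ≡ 13 (mod 23)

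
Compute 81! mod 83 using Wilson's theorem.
(82)! = (81)! × (82) ≡ -1 mod 83. So (81)! ≡ -1 × (82)^(-1) ≡ (-1)×(-1) = 1 mod 83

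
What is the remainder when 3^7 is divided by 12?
By repeated squaring mod 12: 3^{1}≡3, 3^{2}≡9, 3^{4}≡9. Then 3^{7} = 3^{4+2+1} ≡ 9 × 9 × 3 ≡ 3 mod 12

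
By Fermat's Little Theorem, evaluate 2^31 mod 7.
By Fermat: 2^{6} ≡ 1 (mod 7). 31 = 5×6 + 1. So 2^{31} ≡ 2^{1} ≡ 2 (mod 7)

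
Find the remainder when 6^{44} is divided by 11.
By Fermat: 6^{10} ≡ 1 (mod 11). 44 = 4×10 + 4. So 6^{44} ≡ 6^{4} ≡ 9 (mod 11)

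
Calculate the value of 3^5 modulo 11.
By repeated squaring mod 11: 3^{1}≡3, 3^{2}≡9, 3^{4}≡4. Then 3^{5} = 3^{4+1} ≡ 4 × 3 ≡ 1 mod 11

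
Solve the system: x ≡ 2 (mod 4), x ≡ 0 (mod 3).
M = 4 × 3 = 12. M₁ = 3, y₁ ≡ 3 (mod 4). M₂ = 4, y₂ ≡ 1 (mod 3). x = 2×3×3 + 0×4×1 ≡ 6 (mod 12)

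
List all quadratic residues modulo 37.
Squares in Z_37*: {1, 3, 4, 7, 9, 10, 11, 12, 16, 21, 25, 26, 27, 28, 30, 33, 34, 36}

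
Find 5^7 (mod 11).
By repeated squaring (mod 11): 5^{1}≡5, 5^{2}≡3, 5^{4}≡9. Then 5^{7} = 5^{4+2+1} ≡ 9 × 3 × 5 ≡ 3 (mod 11)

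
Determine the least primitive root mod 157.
g = 5. For each prime q|156: 5^{78}≡156, 5^{52}≡12, 5^{12}≡130, none ≡ 1, so ord_157(5) = 156 and 5 is a primitive root.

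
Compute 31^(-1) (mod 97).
Since 97 is prime, by Fermat 31^(-1) ≡ 31^{95} ≡ 72 (mod 97). Verify: 31 × 72 = 2232 ≡ 1 (mod 97)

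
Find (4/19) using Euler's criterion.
(4/19) = 4^{9} mod 19 = 1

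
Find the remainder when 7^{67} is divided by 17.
By Fermat: 7^{16} ≡ 1 mod 17. 67 = 4×16 + 3. So 7^{67} ≡ 7^{3} ≡ 3 mod 17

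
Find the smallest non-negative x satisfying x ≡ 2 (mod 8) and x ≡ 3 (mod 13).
M = 8 × 13 = 104. M₁ = 13, y₁ ≡ 5 (mod 8). M₂ = 8, y₂ ≡ 5 (mod 13). x = 2×13×5 + 3×8×5 ≡ 42 (mod 104)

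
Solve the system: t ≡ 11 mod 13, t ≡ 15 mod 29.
M = 13 × 29 = 377. M₁ = 29, y₁ ≡ 9 mod 13. M₂ = 13, y₂ ≡ 9 mod 29. t = 11×29×9 + 15×13×9 ≡ 102 mod 377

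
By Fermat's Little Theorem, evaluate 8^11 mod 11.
By Fermat: 8^{10} ≡ 1 mod 11. So 8^{11} = 8^{10} · 8^{1} ≡ 8^{1} ≡ 8 mod 11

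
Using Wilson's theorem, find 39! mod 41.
(40)! = (39)! × (40) ≡ -1 mod 41. So (39)! ≡ -1 × (40)^(-1) ≡ (-1)×(-1) = 1 mod 41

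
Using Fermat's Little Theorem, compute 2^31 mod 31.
By Fermat: 2^{30} ≡ 1 mod 31. So 2^{31} = 2^{30} · 2^{1} ≡ 2^{1} ≡ 2 mod 31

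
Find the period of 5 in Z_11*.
Powers of 5 mod 11: 5^1≡5, 5^2≡3, 5^3≡4, 5^4≡9, 5^5≡1. So the order of 5 is 5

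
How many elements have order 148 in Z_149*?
There are φ(149-1) = φ(148) = 72 primitive roots modulo 149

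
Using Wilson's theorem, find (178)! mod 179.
By Wilson's theorem, (178)! ≡ -1 ≡ 178 mod 179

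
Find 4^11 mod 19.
By repeated squaring mod 19: 4^{1}≡4, 4^{2}≡16, 4^{4}≡9, 4^{8}≡5. Then 4^{11} = 4^{8+2+1} ≡ 5 × 16 × 4 ≡ 16 mod 19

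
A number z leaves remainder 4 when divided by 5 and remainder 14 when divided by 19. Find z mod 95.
M = 5 × 19 = 95. M₁ = 19, y₁ ≡ 4 mod 5. M₂ = 5, y₂ ≡ 4 mod 19. z = 4×19×4 + 14×5×4 ≡ 14 mod 95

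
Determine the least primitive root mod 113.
g = 3. Powers: [3, 9, 27, 81, 17, 51, 40, ...] generates all 112 non-zero residues.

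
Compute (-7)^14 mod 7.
By repeated squaring (mod 7): (-7)^{1}≡0, (-7)^{2}≡0, (-7)^{4}≡0, (-7)^{8}≡0. Then (-7)^{14} = (-7)^{8+4+2} ≡ 0 × 0 × 0 ≡ 0 (mod 7)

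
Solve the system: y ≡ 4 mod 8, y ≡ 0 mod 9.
M = 8 × 9 = 72. M₁ = 9, y₁ ≡ 1 mod 8. M₂ = 8, y₂ ≡ 8 mod 9. y = 4×9×1 + 0×8×8 ≡ 36 mod 72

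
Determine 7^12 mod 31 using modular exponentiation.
By repeated squaring (mod 31): 7^{1}≡7, 7^{2}≡18, 7^{4}≡14, 7^{8}≡10. Then 7^{12} = 7^{8+4} ≡ 10 × 14 ≡ 16 (mod 31)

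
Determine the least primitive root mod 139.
g = 2. Powers: [2, 4, 8, 16, 32, 64, 128, 117, 95, 51, ...] generates all 138 non-zero residues.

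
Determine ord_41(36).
Powers of 36 mod 41: 36^1≡36, 36^2≡25, 36^3≡39, 36^4≡10, 36^5≡32, 36^6≡4, 36^7≡21, 36^8≡18, 36^9≡33, 36^10≡40, 36^11≡5, 36^12≡16, 36^13≡2, 36^14≡31, 36^15≡9, 36^16≡37, 36^17≡20, 36^18≡23, 36^19≡8, 36^20≡1. Order = 20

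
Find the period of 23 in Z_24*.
Powers of 23 mod 24: 23^1≡23, 23^2≡1. Order = 2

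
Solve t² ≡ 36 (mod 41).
The square roots of 36 mod 41 are 6 and 35. Verify: 6² = 36 ≡ 36 (mod 41)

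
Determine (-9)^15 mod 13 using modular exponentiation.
Using Fermat: (-9)^{12} ≡ 1 mod 13. 15 ≡ 3 mod 12. So (-9)^{15} ≡ (-9)^{3} ≡ 12 mod 13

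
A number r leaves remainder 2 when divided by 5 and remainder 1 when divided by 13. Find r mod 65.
M = 5 × 13 = 65. M₁ = 13, y₁ ≡ 2 mod 5. M₂ = 5, y₂ ≡ 8 mod 13. r = 2×13×2 + 1×5×8 ≡ 27 mod 65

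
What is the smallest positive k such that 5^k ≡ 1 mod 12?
Powers of 5 mod 12: 5^1≡5, 5^2≡1. So the order of 5 is 2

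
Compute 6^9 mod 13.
By repeated squaring mod 13: 6^{1}≡6, 6^{2}≡10, 6^{4}≡9, 6^{8}≡3. Then 6^{9} = 6^{8+1} ≡ 3 × 6 ≡ 5 mod 13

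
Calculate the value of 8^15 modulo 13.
Using Fermat: 8^{12} ≡ 1 mod 13. 15 ≡ 3 mod 12. So 8^{15} ≡ 8^{3} ≡ 5 mod 13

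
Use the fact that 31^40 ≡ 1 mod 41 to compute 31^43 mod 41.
By Fermat: 31^{40} ≡ 1 mod 41. So 31^{43} = 31^{40} · 31^{3} ≡ 31^{3} ≡ 25 mod 41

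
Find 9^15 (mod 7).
Using Fermat: 9^{6} ≡ 1 (mod 7). 15 ≡ 3 (mod 6). So 9^{15} ≡ 9^{3} ≡ 1 (mod 7)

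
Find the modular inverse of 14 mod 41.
Since 41 is prime, by Fermat 14^(-1) ≡ 14^{39} ≡ 3 (mod 41). Verify: 14 × 3 = 42 ≡ 1 (mod 41)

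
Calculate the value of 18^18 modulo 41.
By repeated squaring (mod 41): 18^{1}≡18, 18^{2}≡37, 18^{4}≡16, 18^{8}≡10, 18^{16}≡18. Then 18^{18} = 18^{16+2} ≡ 18 × 37 ≡ 10 (mod 41)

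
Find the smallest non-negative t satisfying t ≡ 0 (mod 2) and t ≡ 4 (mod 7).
M = 2 × 7 = 14. M₁ = 7, y₁ ≡ 1 (mod 2). M₂ = 2, y₂ ≡ 4 (mod 7). t = 0×7×1 + 4×2×4 ≡ 4 (mod 14)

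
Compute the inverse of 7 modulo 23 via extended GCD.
Extended GCD: 7(10) + 23(-3) = 1. So 7^(-1) ≡ 10 mod 23. Verify: 7 × 10 = 70 ≡ 1 mod 23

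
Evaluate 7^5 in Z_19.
By repeated squaring (mod 19): 7^{1}≡7, 7^{2}≡11, 7^{4}≡7. Then 7^{5} = 7^{4+1} ≡ 7 × 7 ≡ 11 (mod 19)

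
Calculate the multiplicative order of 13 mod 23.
Powers of 13 mod 23: 13^1≡13, 13^2≡8, 13^3≡12, 13^4≡18, 13^5≡4, 13^6≡6, 13^7≡9, 13^8≡2, 13^9≡3, 13^10≡16, 13^11≡1. So the order of 13 is 11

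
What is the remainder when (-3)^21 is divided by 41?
By repeated squaring mod 41: (-3)^{1}≡38, (-3)^{2}≡9, (-3)^{4}≡40, (-3)^{8}≡1, (-3)^{16}≡1. Then (-3)^{21} = (-3)^{16+4+1} ≡ 1 × 40 × 38 ≡ 3 mod 41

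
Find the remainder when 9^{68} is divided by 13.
By Fermat: 9^{12} ≡ 1 mod 13. 68 = 5×12 + 8. So 9^{68} ≡ 9^{8} ≡ 3 mod 13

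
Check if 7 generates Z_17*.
ord_17(7) divides 16. For each prime q|16: 7^{8}≡16, none ≡ 1. So 7 has order 16 and is a primitive root mod 17.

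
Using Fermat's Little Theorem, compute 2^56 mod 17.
By Fermat: 2^{16} ≡ 1 (mod 17). 56 = 3×16 + 8. So 2^{56} ≡ 2^{8} ≡ 1 (mod 17)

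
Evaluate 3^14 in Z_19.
By repeated squaring mod 19: 3^{1}≡3, 3^{2}≡9, 3^{4}≡5, 3^{8}≡6. Then 3^{14} = 3^{8+4+2} ≡ 6 × 5 × 9 ≡ 4 mod 19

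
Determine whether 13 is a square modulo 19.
By Euler's criterion: 13^{9} ≡ 18 mod 19. Since this equals -1 (≡ 18), 13 is not a QR.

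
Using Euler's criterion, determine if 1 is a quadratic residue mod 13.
By Euler's criterion: 1^{6} ≡ 1 (mod 13). Since this equals 1, 1 is a QR.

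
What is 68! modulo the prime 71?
(70)! = (68)! × (69) × (70) ≡ -1 (mod 71). So (68)! ≡ -1 × [(70)(69)]^(-1) ≡ 35 (mod 71)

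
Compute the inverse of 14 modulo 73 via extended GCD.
Extended GCD: 14(-26) + 73(5) = 1. So 14^(-1) ≡ -26 ≡ 47 (mod 73). Verify: 14 × 47 = 658 ≡ 1 (mod 73)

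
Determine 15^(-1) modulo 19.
Since 19 is prime, by Fermat 15^(-1) ≡ 15^{17} ≡ 14 mod 19. Verify: 15 × 14 = 210 ≡ 1 mod 19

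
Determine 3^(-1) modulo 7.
Since 7 is prime, by Fermat 3^(-1) ≡ 3^{5} ≡ 5 (mod 7). Verify: 3 × 5 = 15 ≡ 1 (mod 7)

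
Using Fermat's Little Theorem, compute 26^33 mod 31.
By Fermat: 26^{30} ≡ 1 mod 31. So 26^{33} = 26^{30} · 26^{3} ≡ 26^{3} ≡ 30 mod 31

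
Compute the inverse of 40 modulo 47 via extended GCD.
Extended GCD: 40(20) + 47(-17) = 1. So 40^(-1) ≡ 20 (mod 47). Verify: 40 × 20 = 800 ≡ 1 (mod 47)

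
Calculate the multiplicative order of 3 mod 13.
Powers of 3 mod 13: 3^1≡3, 3^2≡9, 3^3≡1. So the order of 3 is 3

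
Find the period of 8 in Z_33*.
Powers of 8 mod 33: 8^1≡8, 8^2≡31, 8^3≡17, 8^4≡4, 8^5≡32, 8^6≡25, 8^7≡2, 8^8≡16, 8^9≡29, 8^10≡1. So the order of 8 is 10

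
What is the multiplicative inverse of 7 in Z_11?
Since 11 is prime, by Fermat 7^(-1) ≡ 7^{9} ≡ 8 (mod 11). Verify: 7 × 8 = 56 ≡ 1 (mod 11)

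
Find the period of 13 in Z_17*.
Powers of 13 mod 17: 13^1≡13, 13^2≡16, 13^3≡4, 13^4≡1. Order = 4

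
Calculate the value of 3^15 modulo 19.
By repeated squaring mod 19: 3^{1}≡3, 3^{2}≡9, 3^{4}≡5, 3^{8}≡6. Then 3^{15} = 3^{8+4+2+1} ≡ 6 × 5 × 9 × 3 ≡ 12 mod 19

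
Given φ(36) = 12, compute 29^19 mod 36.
By Euler: 29^{12} ≡ 1 mod 36 since gcd(29, 36) = 1. 19 = 1×12 + 7. So 29^{19} ≡ 29^{7} ≡ 29 mod 36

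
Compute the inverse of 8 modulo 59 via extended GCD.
Extended GCD: 8(-22) + 59(3) = 1. So 8^(-1) ≡ -22 ≡ 37 (mod 59). Verify: 8 × 37 = 296 ≡ 1 (mod 59)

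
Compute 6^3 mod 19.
6^{3} = 216 ≡ 7 mod 19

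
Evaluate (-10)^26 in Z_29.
By repeated squaring (mod 29): (-10)^{1}≡19, (-10)^{2}≡13, (-10)^{4}≡24, (-10)^{8}≡25, (-10)^{16}≡16. Then (-10)^{26} = (-10)^{16+8+2} ≡ 16 × 25 × 13 ≡ 9 (mod 29)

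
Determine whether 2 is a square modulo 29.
By Euler's criterion: 2^{14} ≡ 28 (mod 29). Since this equals -1 (≡ 28), 2 is not a QR.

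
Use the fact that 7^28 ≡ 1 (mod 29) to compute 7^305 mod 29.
By Fermat: 7^{28} ≡ 1 (mod 29). 305 ≡ 25 (mod 28). So 7^{305} ≡ 7^{25} ≡ 23 (mod 29)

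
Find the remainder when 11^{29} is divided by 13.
By Fermat: 11^{12} ≡ 1 (mod 13). 29 = 2×12 + 5. So 11^{29} ≡ 11^{5} ≡ 7 (mod 13)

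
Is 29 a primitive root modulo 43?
ord_43(29) divides 42. For each prime q|42: 29^{21}≡42, 29^{14}≡6, 29^{6}≡21, none ≡ 1. So 29 has order 42 and is a primitive root mod 43.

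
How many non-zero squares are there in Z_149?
Exactly half the non-zero residues mod a prime are QRs: (149-1)/2 = 74.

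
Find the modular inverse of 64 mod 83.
Since 83 is prime, by Fermat 64^(-1) ≡ 64^{81} ≡ 48 mod 83. Verify: 64 × 48 = 3072 ≡ 1 mod 83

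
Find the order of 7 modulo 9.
Powers of 7 mod 9: 7^1≡7, 7^2≡4, 7^3≡1. ord_9(7) = 3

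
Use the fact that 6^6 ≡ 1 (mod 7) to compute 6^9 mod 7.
By Fermat: 6^{6} ≡ 1 (mod 7). So 6^{9} = 6^{6} · 6^{3} ≡ 6^{3} ≡ 6 (mod 7)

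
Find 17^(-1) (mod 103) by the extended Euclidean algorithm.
Extended GCD: 17(-6) + 103(1) = 1. So 17^(-1) ≡ -6 ≡ 97 (mod 103). Verify: 17 × 97 = 1649 ≡ 1 (mod 103)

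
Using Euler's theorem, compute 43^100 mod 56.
By Euler: 43^{24} ≡ 1 mod 56 since gcd(43, 56) = 1. 100 = 4×24 + 4. So 43^{100} ≡ 43^{4} ≡ 1 mod 56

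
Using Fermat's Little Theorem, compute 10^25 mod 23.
By Fermat: 10^{22} ≡ 1 (mod 23). So 10^{25} = 10^{22} · 10^{3} ≡ 10^{3} ≡ 11 (mod 23)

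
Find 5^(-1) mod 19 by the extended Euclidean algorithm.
Extended GCD: 5(4) + 19(-1) = 1. So 5^(-1) ≡ 4 mod 19. Verify: 5 × 4 = 20 ≡ 1 mod 19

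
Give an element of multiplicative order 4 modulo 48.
5 has order 4 mod 48 since 5^{4} ≡ 1 (mod 48) and no smaller power works.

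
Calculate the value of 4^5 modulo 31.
By repeated squaring mod 31: 4^{1}≡4, 4^{2}≡16, 4^{4}≡8. Then 4^{5} = 4^{4+1} ≡ 8 × 4 ≡ 1 mod 31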